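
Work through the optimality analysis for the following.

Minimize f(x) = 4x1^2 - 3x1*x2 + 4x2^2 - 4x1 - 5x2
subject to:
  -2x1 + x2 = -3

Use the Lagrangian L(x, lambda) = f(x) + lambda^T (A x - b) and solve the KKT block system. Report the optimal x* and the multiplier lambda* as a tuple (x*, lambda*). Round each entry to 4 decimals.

Form the Lagrangian:
  L(x, lambda) = (1/2) x^T Q x + c^T x + lambda^T (A x - b)
Stationarity (grad_x L = 0): Q x + c + A^T lambda = 0.
Primal feasibility: A x = b.

This gives the KKT block system:
  [ Q   A^T ] [ x     ]   [-c ]
  [ A    0  ] [ lambda ] = [ b ]

Solving the linear system:
  x*      = (1.8929, 0.7857)
  lambda* = (4.3929)
  f(x*)   = 0.8393

x* = (1.8929, 0.7857), lambda* = (4.3929)


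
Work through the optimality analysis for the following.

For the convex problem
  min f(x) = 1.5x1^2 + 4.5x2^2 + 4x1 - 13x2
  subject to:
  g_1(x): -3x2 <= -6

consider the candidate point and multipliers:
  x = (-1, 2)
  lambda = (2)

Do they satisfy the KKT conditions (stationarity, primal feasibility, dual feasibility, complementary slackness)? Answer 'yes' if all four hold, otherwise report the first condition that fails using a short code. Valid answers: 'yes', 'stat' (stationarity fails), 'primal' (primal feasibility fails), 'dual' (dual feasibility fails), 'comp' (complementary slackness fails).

Gradient of f: grad f(x) = Q x + c = (1, 5)
Constraint values g_i(x) = a_i^T x - b_i:
  g_1((-1, 2)) = 0
Stationarity residual: grad f(x) + sum_i lambda_i a_i = (1, -1)
  -> stationarity FAILS
Primal feasibility (all g_i <= 0): OK
Dual feasibility (all lambda_i >= 0): OK
Complementary slackness (lambda_i * g_i(x) = 0 for all i): OK

Verdict: the first failing condition is stationarity -> stat.

stat


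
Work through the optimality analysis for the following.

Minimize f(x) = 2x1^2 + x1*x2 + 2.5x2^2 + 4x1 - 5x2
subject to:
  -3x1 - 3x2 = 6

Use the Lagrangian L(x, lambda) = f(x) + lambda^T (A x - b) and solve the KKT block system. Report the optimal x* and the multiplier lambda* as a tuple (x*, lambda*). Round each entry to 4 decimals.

Form the Lagrangian:
  L(x, lambda) = (1/2) x^T Q x + c^T x + lambda^T (A x - b)
Stationarity (grad_x L = 0): Q x + c + A^T lambda = 0.
Primal feasibility: A x = b.

This gives the KKT block system:
  [ Q   A^T ] [ x     ]   [-c ]
  [ A    0  ] [ lambda ] = [ b ]

Solving the linear system:
  x*      = (-2.4286, 0.4286)
  lambda* = (-1.7619)
  f(x*)   = -0.6429

x* = (-2.4286, 0.4286), lambda* = (-1.7619)


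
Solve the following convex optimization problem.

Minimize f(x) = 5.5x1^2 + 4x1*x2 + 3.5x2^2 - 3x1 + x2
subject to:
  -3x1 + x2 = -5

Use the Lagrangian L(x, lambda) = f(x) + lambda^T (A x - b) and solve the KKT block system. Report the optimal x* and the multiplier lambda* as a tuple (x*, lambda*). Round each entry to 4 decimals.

Form the Lagrangian:
  L(x, lambda) = (1/2) x^T Q x + c^T x + lambda^T (A x - b)
Stationarity (grad_x L = 0): Q x + c + A^T lambda = 0.
Primal feasibility: A x = b.

This gives the KKT block system:
  [ Q   A^T ] [ x     ]   [-c ]
  [ A    0  ] [ lambda ] = [ b ]

Solving the linear system:
  x*      = (1.2755, -1.1735)
  lambda* = (2.1122)
  f(x*)   = 2.7806

x* = (1.2755, -1.1735), lambda* = (2.1122)


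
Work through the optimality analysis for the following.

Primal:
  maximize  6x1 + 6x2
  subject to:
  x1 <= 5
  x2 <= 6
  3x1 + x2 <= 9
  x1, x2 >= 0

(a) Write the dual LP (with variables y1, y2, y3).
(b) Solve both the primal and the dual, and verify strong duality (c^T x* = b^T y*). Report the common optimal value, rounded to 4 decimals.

The standard primal-dual pair for 'max c^T x s.t. A x <= b, x >= 0' is:
  Dual:  min b^T y  s.t.  A^T y >= c,  y >= 0.

So the dual LP is:
  minimize  5y1 + 6y2 + 9y3
  subject to:
    y1 + 3y3 >= 6
    y2 + y3 >= 6
    y1, y2, y3 >= 0

Solving the primal: x* = (1, 6).
  primal value c^T x* = 42.
Solving the dual: y* = (0, 4, 2).
  dual value b^T y* = 42.
Strong duality: c^T x* = b^T y*. Confirmed.

42


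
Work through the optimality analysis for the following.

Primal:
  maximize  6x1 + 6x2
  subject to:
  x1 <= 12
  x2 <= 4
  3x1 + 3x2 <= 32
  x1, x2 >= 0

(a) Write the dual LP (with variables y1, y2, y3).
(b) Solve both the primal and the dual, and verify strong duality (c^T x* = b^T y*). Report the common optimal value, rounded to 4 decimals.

The standard primal-dual pair for 'max c^T x s.t. A x <= b, x >= 0' is:
  Dual:  min b^T y  s.t.  A^T y >= c,  y >= 0.

So the dual LP is:
  minimize  12y1 + 4y2 + 32y3
  subject to:
    y1 + 3y3 >= 6
    y2 + 3y3 >= 6
    y1, y2, y3 >= 0

Solving the primal: x* = (10.6667, 0).
  primal value c^T x* = 64.
Solving the dual: y* = (0, 0, 2).
  dual value b^T y* = 64.
Strong duality: c^T x* = b^T y*. Confirmed.

64


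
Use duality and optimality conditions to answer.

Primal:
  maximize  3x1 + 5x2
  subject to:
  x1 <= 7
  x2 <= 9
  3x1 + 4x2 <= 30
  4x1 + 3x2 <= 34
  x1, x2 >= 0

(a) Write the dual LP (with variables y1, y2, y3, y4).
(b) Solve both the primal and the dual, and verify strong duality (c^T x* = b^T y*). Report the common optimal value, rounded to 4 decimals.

The standard primal-dual pair for 'max c^T x s.t. A x <= b, x >= 0' is:
  Dual:  min b^T y  s.t.  A^T y >= c,  y >= 0.

So the dual LP is:
  minimize  7y1 + 9y2 + 30y3 + 34y4
  subject to:
    y1 + 3y3 + 4y4 >= 3
    y2 + 4y3 + 3y4 >= 5
    y1, y2, y3, y4 >= 0

Solving the primal: x* = (0, 7.5).
  primal value c^T x* = 37.5.
Solving the dual: y* = (0, 0, 1.25, 0).
  dual value b^T y* = 37.5.
Strong duality: c^T x* = b^T y*. Confirmed.

37.5


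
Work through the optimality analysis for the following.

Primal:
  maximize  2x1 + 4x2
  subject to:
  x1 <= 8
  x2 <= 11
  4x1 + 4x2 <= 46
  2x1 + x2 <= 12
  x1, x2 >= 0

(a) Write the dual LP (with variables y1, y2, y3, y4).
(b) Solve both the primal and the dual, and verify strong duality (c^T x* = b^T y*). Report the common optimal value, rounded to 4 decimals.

The standard primal-dual pair for 'max c^T x s.t. A x <= b, x >= 0' is:
  Dual:  min b^T y  s.t.  A^T y >= c,  y >= 0.

So the dual LP is:
  minimize  8y1 + 11y2 + 46y3 + 12y4
  subject to:
    y1 + 4y3 + 2y4 >= 2
    y2 + 4y3 + y4 >= 4
    y1, y2, y3, y4 >= 0

Solving the primal: x* = (0.5, 11).
  primal value c^T x* = 45.
Solving the dual: y* = (0, 3, 0, 1).
  dual value b^T y* = 45.
Strong duality: c^T x* = b^T y*. Confirmed.

45


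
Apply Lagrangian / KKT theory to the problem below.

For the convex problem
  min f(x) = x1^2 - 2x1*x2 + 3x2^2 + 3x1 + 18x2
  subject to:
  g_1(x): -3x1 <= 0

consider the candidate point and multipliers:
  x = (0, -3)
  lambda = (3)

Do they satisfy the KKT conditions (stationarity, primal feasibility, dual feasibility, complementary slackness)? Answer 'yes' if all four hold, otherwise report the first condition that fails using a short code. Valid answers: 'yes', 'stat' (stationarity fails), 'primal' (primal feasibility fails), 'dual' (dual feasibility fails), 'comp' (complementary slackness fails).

Gradient of f: grad f(x) = Q x + c = (9, 0)
Constraint values g_i(x) = a_i^T x - b_i:
  g_1((0, -3)) = 0
Stationarity residual: grad f(x) + sum_i lambda_i a_i = (0, 0)
  -> stationarity OK
Primal feasibility (all g_i <= 0): OK
Dual feasibility (all lambda_i >= 0): OK
Complementary slackness (lambda_i * g_i(x) = 0 for all i): OK

Verdict: yes, KKT holds.

yes


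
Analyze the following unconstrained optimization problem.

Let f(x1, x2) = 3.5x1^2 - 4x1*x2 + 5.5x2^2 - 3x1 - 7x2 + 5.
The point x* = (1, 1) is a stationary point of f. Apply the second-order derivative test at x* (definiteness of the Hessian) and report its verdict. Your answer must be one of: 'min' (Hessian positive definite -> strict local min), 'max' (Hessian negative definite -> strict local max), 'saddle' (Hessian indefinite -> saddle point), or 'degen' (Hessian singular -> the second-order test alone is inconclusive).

Compute the Hessian H = grad^2 f:
  H = [[7, -4], [-4, 11]]
Verify stationarity: grad f(x*) = H x* + g = (0, 0).
Eigenvalues of H: 4.5279, 13.4721.
Both eigenvalues > 0, so H is positive definite -> x* is a strict local min.

min


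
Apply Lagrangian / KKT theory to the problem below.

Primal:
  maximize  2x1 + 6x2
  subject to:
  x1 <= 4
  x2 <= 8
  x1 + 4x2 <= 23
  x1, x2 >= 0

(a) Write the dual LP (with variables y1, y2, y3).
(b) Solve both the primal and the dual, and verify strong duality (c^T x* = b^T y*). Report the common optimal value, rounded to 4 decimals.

The standard primal-dual pair for 'max c^T x s.t. A x <= b, x >= 0' is:
  Dual:  min b^T y  s.t.  A^T y >= c,  y >= 0.

So the dual LP is:
  minimize  4y1 + 8y2 + 23y3
  subject to:
    y1 + y3 >= 2
    y2 + 4y3 >= 6
    y1, y2, y3 >= 0

Solving the primal: x* = (4, 4.75).
  primal value c^T x* = 36.5.
Solving the dual: y* = (0.5, 0, 1.5).
  dual value b^T y* = 36.5.
Strong duality: c^T x* = b^T y*. Confirmed.

36.5


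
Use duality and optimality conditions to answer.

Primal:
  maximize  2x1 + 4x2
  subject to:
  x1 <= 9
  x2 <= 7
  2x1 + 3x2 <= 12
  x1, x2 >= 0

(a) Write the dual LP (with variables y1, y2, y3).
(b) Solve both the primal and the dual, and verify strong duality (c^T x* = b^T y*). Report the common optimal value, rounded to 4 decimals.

The standard primal-dual pair for 'max c^T x s.t. A x <= b, x >= 0' is:
  Dual:  min b^T y  s.t.  A^T y >= c,  y >= 0.

So the dual LP is:
  minimize  9y1 + 7y2 + 12y3
  subject to:
    y1 + 2y3 >= 2
    y2 + 3y3 >= 4
    y1, y2, y3 >= 0

Solving the primal: x* = (0, 4).
  primal value c^T x* = 16.
Solving the dual: y* = (0, 0, 1.3333).
  dual value b^T y* = 16.
Strong duality: c^T x* = b^T y*. Confirmed.

16


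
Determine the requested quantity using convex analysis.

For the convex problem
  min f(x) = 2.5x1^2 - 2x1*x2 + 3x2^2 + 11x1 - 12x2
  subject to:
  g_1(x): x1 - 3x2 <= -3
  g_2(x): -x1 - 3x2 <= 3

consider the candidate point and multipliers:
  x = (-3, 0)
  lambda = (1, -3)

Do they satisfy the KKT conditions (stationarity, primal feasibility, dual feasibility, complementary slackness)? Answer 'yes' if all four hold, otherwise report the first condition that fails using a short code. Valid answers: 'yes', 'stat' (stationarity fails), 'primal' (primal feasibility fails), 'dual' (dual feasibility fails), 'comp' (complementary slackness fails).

Gradient of f: grad f(x) = Q x + c = (-4, -6)
Constraint values g_i(x) = a_i^T x - b_i:
  g_1((-3, 0)) = 0
  g_2((-3, 0)) = 0
Stationarity residual: grad f(x) + sum_i lambda_i a_i = (0, 0)
  -> stationarity OK
Primal feasibility (all g_i <= 0): OK
Dual feasibility (all lambda_i >= 0): FAILS
Complementary slackness (lambda_i * g_i(x) = 0 for all i): OK

Verdict: the first failing condition is dual_feasibility -> dual.

dual


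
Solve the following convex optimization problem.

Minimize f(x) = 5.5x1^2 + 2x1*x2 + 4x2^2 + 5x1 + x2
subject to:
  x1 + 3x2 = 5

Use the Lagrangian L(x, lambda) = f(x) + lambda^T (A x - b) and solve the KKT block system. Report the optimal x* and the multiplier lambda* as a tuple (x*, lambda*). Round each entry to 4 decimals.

Form the Lagrangian:
  L(x, lambda) = (1/2) x^T Q x + c^T x + lambda^T (A x - b)
Stationarity (grad_x L = 0): Q x + c + A^T lambda = 0.
Primal feasibility: A x = b.

This gives the KKT block system:
  [ Q   A^T ] [ x     ]   [-c ]
  [ A    0  ] [ lambda ] = [ b ]

Solving the linear system:
  x*      = (-0.3368, 1.7789)
  lambda* = (-4.8526)
  f(x*)   = 12.1789

x* = (-0.3368, 1.7789), lambda* = (-4.8526)


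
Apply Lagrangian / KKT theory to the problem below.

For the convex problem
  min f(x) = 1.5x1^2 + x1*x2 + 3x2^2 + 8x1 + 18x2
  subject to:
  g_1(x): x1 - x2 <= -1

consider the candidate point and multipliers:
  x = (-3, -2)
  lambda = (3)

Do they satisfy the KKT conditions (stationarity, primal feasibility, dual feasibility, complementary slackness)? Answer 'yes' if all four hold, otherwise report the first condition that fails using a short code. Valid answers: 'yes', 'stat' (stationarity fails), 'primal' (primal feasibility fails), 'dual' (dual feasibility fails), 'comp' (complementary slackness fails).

Gradient of f: grad f(x) = Q x + c = (-3, 3)
Constraint values g_i(x) = a_i^T x - b_i:
  g_1((-3, -2)) = 0
Stationarity residual: grad f(x) + sum_i lambda_i a_i = (0, 0)
  -> stationarity OK
Primal feasibility (all g_i <= 0): OK
Dual feasibility (all lambda_i >= 0): OK
Complementary slackness (lambda_i * g_i(x) = 0 for all i): OK

Verdict: yes, KKT holds.

yes


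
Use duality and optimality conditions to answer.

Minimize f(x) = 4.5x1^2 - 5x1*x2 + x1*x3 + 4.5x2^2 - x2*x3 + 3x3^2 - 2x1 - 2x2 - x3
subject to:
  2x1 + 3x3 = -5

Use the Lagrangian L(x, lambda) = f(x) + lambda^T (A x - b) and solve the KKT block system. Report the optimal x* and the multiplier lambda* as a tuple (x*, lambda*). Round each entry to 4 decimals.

Form the Lagrangian:
  L(x, lambda) = (1/2) x^T Q x + c^T x + lambda^T (A x - b)
Stationarity (grad_x L = 0): Q x + c + A^T lambda = 0.
Primal feasibility: A x = b.

This gives the KKT block system:
  [ Q   A^T ] [ x     ]   [-c ]
  [ A    0  ] [ lambda ] = [ b ]

Solving the linear system:
  x*      = (-0.4251, -0.1677, -1.3832)
  lambda* = (3.1856)
  f(x*)   = 9.2485

x* = (-0.4251, -0.1677, -1.3832), lambda* = (3.1856)


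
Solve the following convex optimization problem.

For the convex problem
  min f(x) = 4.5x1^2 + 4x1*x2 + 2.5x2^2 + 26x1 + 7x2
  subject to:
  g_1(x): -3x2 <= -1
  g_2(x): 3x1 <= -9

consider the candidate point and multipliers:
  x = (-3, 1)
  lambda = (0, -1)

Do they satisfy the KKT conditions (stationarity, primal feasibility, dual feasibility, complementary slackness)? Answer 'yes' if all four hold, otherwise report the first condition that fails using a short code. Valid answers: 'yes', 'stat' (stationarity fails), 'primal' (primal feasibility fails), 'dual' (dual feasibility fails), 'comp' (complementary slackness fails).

Gradient of f: grad f(x) = Q x + c = (3, 0)
Constraint values g_i(x) = a_i^T x - b_i:
  g_1((-3, 1)) = -2
  g_2((-3, 1)) = 0
Stationarity residual: grad f(x) + sum_i lambda_i a_i = (0, 0)
  -> stationarity OK
Primal feasibility (all g_i <= 0): OK
Dual feasibility (all lambda_i >= 0): FAILS
Complementary slackness (lambda_i * g_i(x) = 0 for all i): OK

Verdict: the first failing condition is dual_feasibility -> dual.

dual


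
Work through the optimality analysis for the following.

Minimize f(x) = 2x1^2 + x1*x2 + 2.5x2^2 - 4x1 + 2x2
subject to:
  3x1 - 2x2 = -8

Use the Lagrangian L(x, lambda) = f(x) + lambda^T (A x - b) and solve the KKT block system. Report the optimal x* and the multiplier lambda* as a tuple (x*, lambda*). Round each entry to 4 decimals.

Form the Lagrangian:
  L(x, lambda) = (1/2) x^T Q x + c^T x + lambda^T (A x - b)
Stationarity (grad_x L = 0): Q x + c + A^T lambda = 0.
Primal feasibility: A x = b.

This gives the KKT block system:
  [ Q   A^T ] [ x     ]   [-c ]
  [ A    0  ] [ lambda ] = [ b ]

Solving the linear system:
  x*      = (-1.8082, 1.2877)
  lambda* = (3.3151)
  f(x*)   = 18.1644

x* = (-1.8082, 1.2877), lambda* = (3.3151)


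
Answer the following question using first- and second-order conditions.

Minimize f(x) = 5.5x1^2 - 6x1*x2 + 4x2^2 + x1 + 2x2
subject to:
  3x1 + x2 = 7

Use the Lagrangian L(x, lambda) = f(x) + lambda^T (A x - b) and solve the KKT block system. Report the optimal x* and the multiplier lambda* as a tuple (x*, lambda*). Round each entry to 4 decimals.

Form the Lagrangian:
  L(x, lambda) = (1/2) x^T Q x + c^T x + lambda^T (A x - b)
Stationarity (grad_x L = 0): Q x + c + A^T lambda = 0.
Primal feasibility: A x = b.

This gives the KKT block system:
  [ Q   A^T ] [ x     ]   [-c ]
  [ A    0  ] [ lambda ] = [ b ]

Solving the linear system:
  x*      = (1.8067, 1.5798)
  lambda* = (-3.7983)
  f(x*)   = 15.7773

x* = (1.8067, 1.5798), lambda* = (-3.7983)


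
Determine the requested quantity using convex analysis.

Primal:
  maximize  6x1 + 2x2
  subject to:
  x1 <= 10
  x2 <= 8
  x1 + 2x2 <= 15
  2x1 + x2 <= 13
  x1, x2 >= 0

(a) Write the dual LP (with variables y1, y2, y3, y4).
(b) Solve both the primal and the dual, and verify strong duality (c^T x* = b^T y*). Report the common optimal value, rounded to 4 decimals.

The standard primal-dual pair for 'max c^T x s.t. A x <= b, x >= 0' is:
  Dual:  min b^T y  s.t.  A^T y >= c,  y >= 0.

So the dual LP is:
  minimize  10y1 + 8y2 + 15y3 + 13y4
  subject to:
    y1 + y3 + 2y4 >= 6
    y2 + 2y3 + y4 >= 2
    y1, y2, y3, y4 >= 0

Solving the primal: x* = (6.5, 0).
  primal value c^T x* = 39.
Solving the dual: y* = (0, 0, 0, 3).
  dual value b^T y* = 39.
Strong duality: c^T x* = b^T y*. Confirmed.

39


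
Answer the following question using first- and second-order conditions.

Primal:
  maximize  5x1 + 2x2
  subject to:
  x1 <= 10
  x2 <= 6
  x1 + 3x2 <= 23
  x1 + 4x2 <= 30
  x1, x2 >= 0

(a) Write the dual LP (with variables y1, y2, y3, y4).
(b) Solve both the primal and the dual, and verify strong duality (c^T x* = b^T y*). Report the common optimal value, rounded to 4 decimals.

The standard primal-dual pair for 'max c^T x s.t. A x <= b, x >= 0' is:
  Dual:  min b^T y  s.t.  A^T y >= c,  y >= 0.

So the dual LP is:
  minimize  10y1 + 6y2 + 23y3 + 30y4
  subject to:
    y1 + y3 + y4 >= 5
    y2 + 3y3 + 4y4 >= 2
    y1, y2, y3, y4 >= 0

Solving the primal: x* = (10, 4.3333).
  primal value c^T x* = 58.6667.
Solving the dual: y* = (4.3333, 0, 0.6667, 0).
  dual value b^T y* = 58.6667.
Strong duality: c^T x* = b^T y*. Confirmed.

58.6667


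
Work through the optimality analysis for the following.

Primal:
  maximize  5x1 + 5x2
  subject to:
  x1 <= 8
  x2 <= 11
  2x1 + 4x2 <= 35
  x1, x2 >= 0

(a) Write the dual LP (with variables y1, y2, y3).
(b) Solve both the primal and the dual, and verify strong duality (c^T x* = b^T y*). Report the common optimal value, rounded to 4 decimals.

The standard primal-dual pair for 'max c^T x s.t. A x <= b, x >= 0' is:
  Dual:  min b^T y  s.t.  A^T y >= c,  y >= 0.

So the dual LP is:
  minimize  8y1 + 11y2 + 35y3
  subject to:
    y1 + 2y3 >= 5
    y2 + 4y3 >= 5
    y1, y2, y3 >= 0

Solving the primal: x* = (8, 4.75).
  primal value c^T x* = 63.75.
Solving the dual: y* = (2.5, 0, 1.25).
  dual value b^T y* = 63.75.
Strong duality: c^T x* = b^T y*. Confirmed.

63.75


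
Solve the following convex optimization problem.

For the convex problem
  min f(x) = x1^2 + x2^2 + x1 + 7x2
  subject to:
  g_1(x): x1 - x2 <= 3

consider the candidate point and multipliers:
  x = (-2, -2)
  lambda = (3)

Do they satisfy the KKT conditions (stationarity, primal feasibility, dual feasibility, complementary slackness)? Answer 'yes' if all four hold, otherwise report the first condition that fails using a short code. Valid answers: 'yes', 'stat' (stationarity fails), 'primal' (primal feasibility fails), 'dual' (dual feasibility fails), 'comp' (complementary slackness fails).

Gradient of f: grad f(x) = Q x + c = (-3, 3)
Constraint values g_i(x) = a_i^T x - b_i:
  g_1((-2, -2)) = -3
Stationarity residual: grad f(x) + sum_i lambda_i a_i = (0, 0)
  -> stationarity OK
Primal feasibility (all g_i <= 0): OK
Dual feasibility (all lambda_i >= 0): OK
Complementary slackness (lambda_i * g_i(x) = 0 for all i): FAILS

Verdict: the first failing condition is complementary_slackness -> comp.

comp


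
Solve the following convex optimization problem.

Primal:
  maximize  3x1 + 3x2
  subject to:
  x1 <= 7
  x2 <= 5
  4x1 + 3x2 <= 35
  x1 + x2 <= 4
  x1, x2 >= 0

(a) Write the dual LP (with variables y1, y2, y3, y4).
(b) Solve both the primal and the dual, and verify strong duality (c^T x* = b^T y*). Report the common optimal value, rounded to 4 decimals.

The standard primal-dual pair for 'max c^T x s.t. A x <= b, x >= 0' is:
  Dual:  min b^T y  s.t.  A^T y >= c,  y >= 0.

So the dual LP is:
  minimize  7y1 + 5y2 + 35y3 + 4y4
  subject to:
    y1 + 4y3 + y4 >= 3
    y2 + 3y3 + y4 >= 3
    y1, y2, y3, y4 >= 0

Solving the primal: x* = (4, 0).
  primal value c^T x* = 12.
Solving the dual: y* = (0, 0, 0, 3).
  dual value b^T y* = 12.
Strong duality: c^T x* = b^T y*. Confirmed.

12


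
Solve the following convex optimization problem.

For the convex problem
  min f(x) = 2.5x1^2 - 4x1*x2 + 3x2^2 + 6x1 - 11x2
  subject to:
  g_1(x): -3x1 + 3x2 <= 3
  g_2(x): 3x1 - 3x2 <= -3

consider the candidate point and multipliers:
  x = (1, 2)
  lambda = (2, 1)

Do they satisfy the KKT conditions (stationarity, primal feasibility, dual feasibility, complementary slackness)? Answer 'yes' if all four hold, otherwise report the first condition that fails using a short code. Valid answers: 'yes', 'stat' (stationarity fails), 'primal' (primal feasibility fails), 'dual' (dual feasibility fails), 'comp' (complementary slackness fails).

Gradient of f: grad f(x) = Q x + c = (3, -3)
Constraint values g_i(x) = a_i^T x - b_i:
  g_1((1, 2)) = 0
  g_2((1, 2)) = 0
Stationarity residual: grad f(x) + sum_i lambda_i a_i = (0, 0)
  -> stationarity OK
Primal feasibility (all g_i <= 0): OK
Dual feasibility (all lambda_i >= 0): OK
Complementary slackness (lambda_i * g_i(x) = 0 for all i): OK

Verdict: yes, KKT holds.

yes


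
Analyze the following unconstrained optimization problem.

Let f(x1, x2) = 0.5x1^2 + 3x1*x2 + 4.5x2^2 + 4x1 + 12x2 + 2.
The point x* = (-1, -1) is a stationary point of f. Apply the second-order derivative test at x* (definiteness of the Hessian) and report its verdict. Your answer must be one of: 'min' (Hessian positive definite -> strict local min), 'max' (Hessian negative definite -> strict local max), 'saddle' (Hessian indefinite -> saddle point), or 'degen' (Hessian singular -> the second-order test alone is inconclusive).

Compute the Hessian H = grad^2 f:
  H = [[1, 3], [3, 9]]
Verify stationarity: grad f(x*) = H x* + g = (0, 0).
Eigenvalues of H: 0, 10.
H has a zero eigenvalue (singular; positive semidefinite but not definite), so H is neither positive definite, negative definite, nor indefinite. The second-order test alone is inconclusive -> degen.
(Indeed, f is constant along the null direction of H through x*, so x* is not a strict local extremum.)

degen


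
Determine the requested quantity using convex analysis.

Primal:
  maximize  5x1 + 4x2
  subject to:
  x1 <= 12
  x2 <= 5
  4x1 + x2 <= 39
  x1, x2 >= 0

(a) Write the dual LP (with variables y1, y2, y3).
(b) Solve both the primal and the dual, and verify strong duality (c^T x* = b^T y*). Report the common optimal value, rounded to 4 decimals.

The standard primal-dual pair for 'max c^T x s.t. A x <= b, x >= 0' is:
  Dual:  min b^T y  s.t.  A^T y >= c,  y >= 0.

So the dual LP is:
  minimize  12y1 + 5y2 + 39y3
  subject to:
    y1 + 4y3 >= 5
    y2 + y3 >= 4
    y1, y2, y3 >= 0

Solving the primal: x* = (8.5, 5).
  primal value c^T x* = 62.5.
Solving the dual: y* = (0, 2.75, 1.25).
  dual value b^T y* = 62.5.
Strong duality: c^T x* = b^T y*. Confirmed.

62.5


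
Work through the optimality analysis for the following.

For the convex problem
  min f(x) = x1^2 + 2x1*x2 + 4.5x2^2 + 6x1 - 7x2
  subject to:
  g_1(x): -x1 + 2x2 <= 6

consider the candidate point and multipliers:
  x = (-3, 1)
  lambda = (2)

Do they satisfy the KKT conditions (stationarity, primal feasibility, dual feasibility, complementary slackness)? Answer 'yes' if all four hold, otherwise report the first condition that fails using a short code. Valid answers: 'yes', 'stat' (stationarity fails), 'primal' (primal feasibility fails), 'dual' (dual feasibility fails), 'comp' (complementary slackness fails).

Gradient of f: grad f(x) = Q x + c = (2, -4)
Constraint values g_i(x) = a_i^T x - b_i:
  g_1((-3, 1)) = -1
Stationarity residual: grad f(x) + sum_i lambda_i a_i = (0, 0)
  -> stationarity OK
Primal feasibility (all g_i <= 0): OK
Dual feasibility (all lambda_i >= 0): OK
Complementary slackness (lambda_i * g_i(x) = 0 for all i): FAILS

Verdict: the first failing condition is complementary_slackness -> comp.

comp


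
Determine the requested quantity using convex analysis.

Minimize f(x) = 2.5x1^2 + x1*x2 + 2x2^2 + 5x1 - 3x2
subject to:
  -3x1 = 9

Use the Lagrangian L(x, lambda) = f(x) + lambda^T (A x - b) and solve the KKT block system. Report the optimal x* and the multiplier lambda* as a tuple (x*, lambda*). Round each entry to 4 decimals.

Form the Lagrangian:
  L(x, lambda) = (1/2) x^T Q x + c^T x + lambda^T (A x - b)
Stationarity (grad_x L = 0): Q x + c + A^T lambda = 0.
Primal feasibility: A x = b.

This gives the KKT block system:
  [ Q   A^T ] [ x     ]   [-c ]
  [ A    0  ] [ lambda ] = [ b ]

Solving the linear system:
  x*      = (-3, 1.5)
  lambda* = (-2.8333)
  f(x*)   = 3

x* = (-3, 1.5), lambda* = (-2.8333)


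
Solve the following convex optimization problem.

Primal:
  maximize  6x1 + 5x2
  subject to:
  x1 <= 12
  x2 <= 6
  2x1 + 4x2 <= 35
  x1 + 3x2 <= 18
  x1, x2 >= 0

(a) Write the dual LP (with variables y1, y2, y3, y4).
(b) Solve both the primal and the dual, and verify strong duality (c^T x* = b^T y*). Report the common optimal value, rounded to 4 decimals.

The standard primal-dual pair for 'max c^T x s.t. A x <= b, x >= 0' is:
  Dual:  min b^T y  s.t.  A^T y >= c,  y >= 0.

So the dual LP is:
  minimize  12y1 + 6y2 + 35y3 + 18y4
  subject to:
    y1 + 2y3 + y4 >= 6
    y2 + 4y3 + 3y4 >= 5
    y1, y2, y3, y4 >= 0

Solving the primal: x* = (12, 2).
  primal value c^T x* = 82.
Solving the dual: y* = (4.3333, 0, 0, 1.6667).
  dual value b^T y* = 82.
Strong duality: c^T x* = b^T y*. Confirmed.

82


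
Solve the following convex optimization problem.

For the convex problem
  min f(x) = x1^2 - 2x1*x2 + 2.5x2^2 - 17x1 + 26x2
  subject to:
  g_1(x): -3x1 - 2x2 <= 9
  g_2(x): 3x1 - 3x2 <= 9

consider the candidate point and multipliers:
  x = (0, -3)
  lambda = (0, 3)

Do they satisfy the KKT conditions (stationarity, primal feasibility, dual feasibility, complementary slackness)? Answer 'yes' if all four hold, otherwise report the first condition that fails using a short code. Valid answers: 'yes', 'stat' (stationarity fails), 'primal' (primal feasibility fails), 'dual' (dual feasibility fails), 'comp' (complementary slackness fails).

Gradient of f: grad f(x) = Q x + c = (-11, 11)
Constraint values g_i(x) = a_i^T x - b_i:
  g_1((0, -3)) = -3
  g_2((0, -3)) = 0
Stationarity residual: grad f(x) + sum_i lambda_i a_i = (-2, 2)
  -> stationarity FAILS
Primal feasibility (all g_i <= 0): OK
Dual feasibility (all lambda_i >= 0): OK
Complementary slackness (lambda_i * g_i(x) = 0 for all i): OK

Verdict: the first failing condition is stationarity -> stat.

stat


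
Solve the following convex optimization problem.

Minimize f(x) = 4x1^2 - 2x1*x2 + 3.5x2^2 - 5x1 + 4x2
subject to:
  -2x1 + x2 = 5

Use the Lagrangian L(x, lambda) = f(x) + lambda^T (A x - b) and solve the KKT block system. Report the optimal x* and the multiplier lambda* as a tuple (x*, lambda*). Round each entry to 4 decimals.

Form the Lagrangian:
  L(x, lambda) = (1/2) x^T Q x + c^T x + lambda^T (A x - b)
Stationarity (grad_x L = 0): Q x + c + A^T lambda = 0.
Primal feasibility: A x = b.

This gives the KKT block system:
  [ Q   A^T ] [ x     ]   [-c ]
  [ A    0  ] [ lambda ] = [ b ]

Solving the linear system:
  x*      = (-2.25, 0.5)
  lambda* = (-12)
  f(x*)   = 36.625

x* = (-2.25, 0.5), lambda* = (-12)


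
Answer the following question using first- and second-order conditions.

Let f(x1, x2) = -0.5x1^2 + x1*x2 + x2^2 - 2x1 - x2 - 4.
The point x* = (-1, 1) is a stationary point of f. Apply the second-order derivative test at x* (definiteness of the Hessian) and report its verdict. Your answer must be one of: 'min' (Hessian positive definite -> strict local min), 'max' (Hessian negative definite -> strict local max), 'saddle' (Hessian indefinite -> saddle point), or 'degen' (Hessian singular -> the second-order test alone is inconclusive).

Compute the Hessian H = grad^2 f:
  H = [[-1, 1], [1, 2]]
Verify stationarity: grad f(x*) = H x* + g = (0, 0).
Eigenvalues of H: -1.3028, 2.3028.
Eigenvalues have mixed signs, so H is indefinite -> x* is a saddle point.

saddle


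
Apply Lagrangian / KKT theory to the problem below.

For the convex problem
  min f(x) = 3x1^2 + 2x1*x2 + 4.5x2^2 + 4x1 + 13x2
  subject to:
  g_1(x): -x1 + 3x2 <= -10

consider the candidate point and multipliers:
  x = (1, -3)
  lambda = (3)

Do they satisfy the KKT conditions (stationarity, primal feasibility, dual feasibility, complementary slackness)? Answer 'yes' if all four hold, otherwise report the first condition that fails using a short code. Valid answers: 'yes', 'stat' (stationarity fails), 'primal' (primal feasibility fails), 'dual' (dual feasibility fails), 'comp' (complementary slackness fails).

Gradient of f: grad f(x) = Q x + c = (4, -12)
Constraint values g_i(x) = a_i^T x - b_i:
  g_1((1, -3)) = 0
Stationarity residual: grad f(x) + sum_i lambda_i a_i = (1, -3)
  -> stationarity FAILS
Primal feasibility (all g_i <= 0): OK
Dual feasibility (all lambda_i >= 0): OK
Complementary slackness (lambda_i * g_i(x) = 0 for all i): OK

Verdict: the first failing condition is stationarity -> stat.

stat


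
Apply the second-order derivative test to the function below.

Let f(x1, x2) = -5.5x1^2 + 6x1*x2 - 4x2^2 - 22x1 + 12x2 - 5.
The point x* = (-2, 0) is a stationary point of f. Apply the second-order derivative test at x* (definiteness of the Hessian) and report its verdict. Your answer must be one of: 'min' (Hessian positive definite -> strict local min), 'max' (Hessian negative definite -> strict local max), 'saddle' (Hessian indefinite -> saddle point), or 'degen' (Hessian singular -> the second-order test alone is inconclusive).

Compute the Hessian H = grad^2 f:
  H = [[-11, 6], [6, -8]]
Verify stationarity: grad f(x*) = H x* + g = (0, 0).
Eigenvalues of H: -15.6847, -3.3153.
Both eigenvalues < 0, so H is negative definite -> x* is a strict local max.

max


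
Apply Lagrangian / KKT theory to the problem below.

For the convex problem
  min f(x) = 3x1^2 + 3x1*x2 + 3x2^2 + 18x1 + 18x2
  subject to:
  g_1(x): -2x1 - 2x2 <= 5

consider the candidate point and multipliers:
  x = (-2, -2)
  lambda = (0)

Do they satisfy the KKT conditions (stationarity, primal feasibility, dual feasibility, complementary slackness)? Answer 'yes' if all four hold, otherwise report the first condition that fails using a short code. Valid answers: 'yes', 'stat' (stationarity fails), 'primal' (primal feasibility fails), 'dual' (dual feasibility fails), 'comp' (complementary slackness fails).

Gradient of f: grad f(x) = Q x + c = (0, 0)
Constraint values g_i(x) = a_i^T x - b_i:
  g_1((-2, -2)) = 3
Stationarity residual: grad f(x) + sum_i lambda_i a_i = (0, 0)
  -> stationarity OK
Primal feasibility (all g_i <= 0): FAILS
Dual feasibility (all lambda_i >= 0): OK
Complementary slackness (lambda_i * g_i(x) = 0 for all i): OK

Verdict: the first failing condition is primal_feasibility -> primal.

primal


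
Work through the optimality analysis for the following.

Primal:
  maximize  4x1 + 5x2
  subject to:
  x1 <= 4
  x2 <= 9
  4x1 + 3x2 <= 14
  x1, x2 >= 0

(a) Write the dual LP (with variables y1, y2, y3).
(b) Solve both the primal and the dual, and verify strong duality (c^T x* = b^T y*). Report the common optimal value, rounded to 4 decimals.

The standard primal-dual pair for 'max c^T x s.t. A x <= b, x >= 0' is:
  Dual:  min b^T y  s.t.  A^T y >= c,  y >= 0.

So the dual LP is:
  minimize  4y1 + 9y2 + 14y3
  subject to:
    y1 + 4y3 >= 4
    y2 + 3y3 >= 5
    y1, y2, y3 >= 0

Solving the primal: x* = (0, 4.6667).
  primal value c^T x* = 23.3333.
Solving the dual: y* = (0, 0, 1.6667).
  dual value b^T y* = 23.3333.
Strong duality: c^T x* = b^T y*. Confirmed.

23.3333


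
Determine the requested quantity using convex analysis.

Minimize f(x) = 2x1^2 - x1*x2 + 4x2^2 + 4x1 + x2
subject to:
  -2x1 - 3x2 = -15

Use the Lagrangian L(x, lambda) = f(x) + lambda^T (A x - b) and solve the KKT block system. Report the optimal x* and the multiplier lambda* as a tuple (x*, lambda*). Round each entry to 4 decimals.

Form the Lagrangian:
  L(x, lambda) = (1/2) x^T Q x + c^T x + lambda^T (A x - b)
Stationarity (grad_x L = 0): Q x + c + A^T lambda = 0.
Primal feasibility: A x = b.

This gives the KKT block system:
  [ Q   A^T ] [ x     ]   [-c ]
  [ A    0  ] [ lambda ] = [ b ]

Solving the linear system:
  x*      = (3.1875, 2.875)
  lambda* = (6.9375)
  f(x*)   = 59.8438

x* = (3.1875, 2.875), lambda* = (6.9375)


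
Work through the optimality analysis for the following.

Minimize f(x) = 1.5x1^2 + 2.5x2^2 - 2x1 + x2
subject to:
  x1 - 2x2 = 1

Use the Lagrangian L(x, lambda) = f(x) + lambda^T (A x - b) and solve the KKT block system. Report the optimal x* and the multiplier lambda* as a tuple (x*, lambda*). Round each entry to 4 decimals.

Form the Lagrangian:
  L(x, lambda) = (1/2) x^T Q x + c^T x + lambda^T (A x - b)
Stationarity (grad_x L = 0): Q x + c + A^T lambda = 0.
Primal feasibility: A x = b.

This gives the KKT block system:
  [ Q   A^T ] [ x     ]   [-c ]
  [ A    0  ] [ lambda ] = [ b ]

Solving the linear system:
  x*      = (0.6471, -0.1765)
  lambda* = (0.0588)
  f(x*)   = -0.7647

x* = (0.6471, -0.1765), lambda* = (0.0588)


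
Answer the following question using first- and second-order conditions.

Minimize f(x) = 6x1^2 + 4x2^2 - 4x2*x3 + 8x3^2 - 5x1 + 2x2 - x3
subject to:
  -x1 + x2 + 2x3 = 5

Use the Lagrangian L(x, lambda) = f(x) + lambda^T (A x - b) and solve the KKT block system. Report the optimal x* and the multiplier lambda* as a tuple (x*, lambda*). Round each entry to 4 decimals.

Form the Lagrangian:
  L(x, lambda) = (1/2) x^T Q x + c^T x + lambda^T (A x - b)
Stationarity (grad_x L = 0): Q x + c + A^T lambda = 0.
Primal feasibility: A x = b.

This gives the KKT block system:
  [ Q   A^T ] [ x     ]   [-c ]
  [ A    0  ] [ lambda ] = [ b ]

Solving the linear system:
  x*      = (-0.3045, 1.6045, 1.5455)
  lambda* = (-8.6545)
  f(x*)   = 23.2295

x* = (-0.3045, 1.6045, 1.5455), lambda* = (-8.6545)


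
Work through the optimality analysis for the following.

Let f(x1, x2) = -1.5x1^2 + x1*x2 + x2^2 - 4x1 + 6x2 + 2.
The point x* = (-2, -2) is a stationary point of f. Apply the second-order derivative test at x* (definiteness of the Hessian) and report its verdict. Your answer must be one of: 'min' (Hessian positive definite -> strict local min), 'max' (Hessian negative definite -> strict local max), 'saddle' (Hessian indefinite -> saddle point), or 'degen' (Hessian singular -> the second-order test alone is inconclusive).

Compute the Hessian H = grad^2 f:
  H = [[-3, 1], [1, 2]]
Verify stationarity: grad f(x*) = H x* + g = (0, 0).
Eigenvalues of H: -3.1926, 2.1926.
Eigenvalues have mixed signs, so H is indefinite -> x* is a saddle point.

saddle


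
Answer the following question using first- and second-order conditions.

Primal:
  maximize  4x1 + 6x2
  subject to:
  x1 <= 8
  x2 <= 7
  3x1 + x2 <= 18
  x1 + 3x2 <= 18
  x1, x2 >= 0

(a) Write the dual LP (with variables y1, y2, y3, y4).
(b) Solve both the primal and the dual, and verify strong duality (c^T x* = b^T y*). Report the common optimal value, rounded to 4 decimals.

The standard primal-dual pair for 'max c^T x s.t. A x <= b, x >= 0' is:
  Dual:  min b^T y  s.t.  A^T y >= c,  y >= 0.

So the dual LP is:
  minimize  8y1 + 7y2 + 18y3 + 18y4
  subject to:
    y1 + 3y3 + y4 >= 4
    y2 + y3 + 3y4 >= 6
    y1, y2, y3, y4 >= 0

Solving the primal: x* = (4.5, 4.5).
  primal value c^T x* = 45.
Solving the dual: y* = (0, 0, 0.75, 1.75).
  dual value b^T y* = 45.
Strong duality: c^T x* = b^T y*. Confirmed.

45


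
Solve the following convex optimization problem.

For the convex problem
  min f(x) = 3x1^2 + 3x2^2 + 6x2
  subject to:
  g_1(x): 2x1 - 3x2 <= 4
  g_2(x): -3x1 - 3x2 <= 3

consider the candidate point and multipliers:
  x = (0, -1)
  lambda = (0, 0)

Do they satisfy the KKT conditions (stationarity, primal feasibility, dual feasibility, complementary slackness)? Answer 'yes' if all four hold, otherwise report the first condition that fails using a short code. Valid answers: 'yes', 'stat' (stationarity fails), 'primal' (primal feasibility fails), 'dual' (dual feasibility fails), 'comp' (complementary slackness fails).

Gradient of f: grad f(x) = Q x + c = (0, 0)
Constraint values g_i(x) = a_i^T x - b_i:
  g_1((0, -1)) = -1
  g_2((0, -1)) = 0
Stationarity residual: grad f(x) + sum_i lambda_i a_i = (0, 0)
  -> stationarity OK
Primal feasibility (all g_i <= 0): OK
Dual feasibility (all lambda_i >= 0): OK
Complementary slackness (lambda_i * g_i(x) = 0 for all i): OK

Verdict: yes, KKT holds.

yes


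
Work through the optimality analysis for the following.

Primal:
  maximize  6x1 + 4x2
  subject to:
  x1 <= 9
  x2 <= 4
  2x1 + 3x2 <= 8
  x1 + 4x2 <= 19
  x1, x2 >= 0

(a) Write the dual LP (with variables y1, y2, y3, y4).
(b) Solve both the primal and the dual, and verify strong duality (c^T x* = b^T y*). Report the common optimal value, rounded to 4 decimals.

The standard primal-dual pair for 'max c^T x s.t. A x <= b, x >= 0' is:
  Dual:  min b^T y  s.t.  A^T y >= c,  y >= 0.

So the dual LP is:
  minimize  9y1 + 4y2 + 8y3 + 19y4
  subject to:
    y1 + 2y3 + y4 >= 6
    y2 + 3y3 + 4y4 >= 4
    y1, y2, y3, y4 >= 0

Solving the primal: x* = (4, 0).
  primal value c^T x* = 24.
Solving the dual: y* = (0, 0, 3, 0).
  dual value b^T y* = 24.
Strong duality: c^T x* = b^T y*. Confirmed.

24


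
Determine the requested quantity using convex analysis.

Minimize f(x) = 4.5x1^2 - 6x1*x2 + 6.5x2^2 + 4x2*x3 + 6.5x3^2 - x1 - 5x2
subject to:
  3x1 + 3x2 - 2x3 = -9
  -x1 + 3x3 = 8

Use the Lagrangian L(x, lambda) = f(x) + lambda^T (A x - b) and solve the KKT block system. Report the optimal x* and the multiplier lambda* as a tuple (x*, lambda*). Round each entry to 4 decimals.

Form the Lagrangian:
  L(x, lambda) = (1/2) x^T Q x + c^T x + lambda^T (A x - b)
Stationarity (grad_x L = 0): Q x + c + A^T lambda = 0.
Primal feasibility: A x = b.

This gives the KKT block system:
  [ Q   A^T ] [ x     ]   [-c ]
  [ A    0  ] [ lambda ] = [ b ]

Solving the linear system:
  x*      = (-0.9469, -0.4858, 2.351)
  lambda* = (-1.2569, -10.3781)
  f(x*)   = 37.5442

x* = (-0.9469, -0.4858, 2.351), lambda* = (-1.2569, -10.3781)


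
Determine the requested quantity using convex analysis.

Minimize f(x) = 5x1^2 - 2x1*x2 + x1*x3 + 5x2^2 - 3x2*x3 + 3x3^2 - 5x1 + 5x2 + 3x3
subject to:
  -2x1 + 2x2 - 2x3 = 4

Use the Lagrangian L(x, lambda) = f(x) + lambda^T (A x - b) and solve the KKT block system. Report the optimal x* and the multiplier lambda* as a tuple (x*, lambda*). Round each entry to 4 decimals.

Form the Lagrangian:
  L(x, lambda) = (1/2) x^T Q x + c^T x + lambda^T (A x - b)
Stationarity (grad_x L = 0): Q x + c + A^T lambda = 0.
Primal feasibility: A x = b.

This gives the KKT block system:
  [ Q   A^T ] [ x     ]   [-c ]
  [ A    0  ] [ lambda ] = [ b ]

Solving the linear system:
  x*      = (-0.2258, -0.2903, -2.0645)
  lambda* = (-4.371)
  f(x*)   = 5.4839

x* = (-0.2258, -0.2903, -2.0645), lambda* = (-4.371)


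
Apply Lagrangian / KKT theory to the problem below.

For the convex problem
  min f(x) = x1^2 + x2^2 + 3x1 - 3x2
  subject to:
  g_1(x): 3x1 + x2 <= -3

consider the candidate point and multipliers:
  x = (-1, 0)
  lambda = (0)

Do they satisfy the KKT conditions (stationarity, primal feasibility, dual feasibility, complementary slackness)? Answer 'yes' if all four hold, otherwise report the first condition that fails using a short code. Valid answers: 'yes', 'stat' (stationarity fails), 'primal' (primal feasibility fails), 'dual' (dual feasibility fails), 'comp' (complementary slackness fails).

Gradient of f: grad f(x) = Q x + c = (1, -3)
Constraint values g_i(x) = a_i^T x - b_i:
  g_1((-1, 0)) = 0
Stationarity residual: grad f(x) + sum_i lambda_i a_i = (1, -3)
  -> stationarity FAILS
Primal feasibility (all g_i <= 0): OK
Dual feasibility (all lambda_i >= 0): OK
Complementary slackness (lambda_i * g_i(x) = 0 for all i): OK

Verdict: the first failing condition is stationarity -> stat.

stat


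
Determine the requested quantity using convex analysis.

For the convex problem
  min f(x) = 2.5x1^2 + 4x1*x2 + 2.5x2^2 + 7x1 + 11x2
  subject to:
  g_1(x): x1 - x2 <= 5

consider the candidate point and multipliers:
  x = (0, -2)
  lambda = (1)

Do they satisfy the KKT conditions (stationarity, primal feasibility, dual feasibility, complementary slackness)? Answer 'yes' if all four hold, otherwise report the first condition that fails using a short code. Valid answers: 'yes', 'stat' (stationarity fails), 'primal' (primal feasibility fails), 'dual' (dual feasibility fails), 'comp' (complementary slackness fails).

Gradient of f: grad f(x) = Q x + c = (-1, 1)
Constraint values g_i(x) = a_i^T x - b_i:
  g_1((0, -2)) = -3
Stationarity residual: grad f(x) + sum_i lambda_i a_i = (0, 0)
  -> stationarity OK
Primal feasibility (all g_i <= 0): OK
Dual feasibility (all lambda_i >= 0): OK
Complementary slackness (lambda_i * g_i(x) = 0 for all i): FAILS

Verdict: the first failing condition is complementary_slackness -> comp.

comp
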